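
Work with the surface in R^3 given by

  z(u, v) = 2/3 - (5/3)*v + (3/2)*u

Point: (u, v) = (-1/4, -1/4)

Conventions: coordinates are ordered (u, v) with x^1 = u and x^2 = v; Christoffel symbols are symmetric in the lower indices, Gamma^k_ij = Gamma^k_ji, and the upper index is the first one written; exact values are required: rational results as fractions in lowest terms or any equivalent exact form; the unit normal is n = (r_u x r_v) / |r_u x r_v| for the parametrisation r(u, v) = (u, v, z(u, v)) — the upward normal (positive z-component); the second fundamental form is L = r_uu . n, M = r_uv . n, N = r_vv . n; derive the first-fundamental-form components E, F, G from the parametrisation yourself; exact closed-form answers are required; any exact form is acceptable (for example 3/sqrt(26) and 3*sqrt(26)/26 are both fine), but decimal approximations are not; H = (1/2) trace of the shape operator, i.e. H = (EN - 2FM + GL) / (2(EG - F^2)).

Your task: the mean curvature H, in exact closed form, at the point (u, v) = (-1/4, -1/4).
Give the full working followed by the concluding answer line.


z_u = 3/2, z_v = -5/3, z_uu = 0, z_uv = 0, z_vv = 0
E = 13/4, F = -5/2, G = 34/9; answer radicand W^2 = 217/36
unnormalised second-form numerators: l = 0, m = 0, n = 0; L = l/sqrt(217/36), and similarly M = m/sqrt(W^2), N = n/sqrt(W^2)
H = (E*n - 2*F*m + G*l) / (2*(EG - F^2)*sqrt(W^2)); E*n - 2*F*m + G*l = 0, EG - F^2 = 217/36, so H = (0)/sqrt(217/36)

Answer: H = 0


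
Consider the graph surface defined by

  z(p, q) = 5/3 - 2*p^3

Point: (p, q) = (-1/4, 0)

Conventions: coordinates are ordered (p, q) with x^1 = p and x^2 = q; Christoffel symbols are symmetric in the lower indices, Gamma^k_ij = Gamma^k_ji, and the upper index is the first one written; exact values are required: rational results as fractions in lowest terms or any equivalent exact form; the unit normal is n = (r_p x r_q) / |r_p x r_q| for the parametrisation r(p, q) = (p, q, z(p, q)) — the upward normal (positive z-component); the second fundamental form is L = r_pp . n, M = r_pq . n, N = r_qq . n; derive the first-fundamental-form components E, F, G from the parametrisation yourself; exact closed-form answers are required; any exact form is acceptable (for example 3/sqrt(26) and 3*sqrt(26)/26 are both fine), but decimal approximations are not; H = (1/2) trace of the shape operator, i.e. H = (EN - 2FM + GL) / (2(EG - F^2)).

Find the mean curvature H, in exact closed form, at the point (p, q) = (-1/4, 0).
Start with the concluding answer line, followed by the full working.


Answer: H = 768*sqrt(73)/5329

z_p = -3/8, z_q = 0, z_pp = 3, z_pq = 0, z_qq = 0
E = 73/64, F = 0, G = 1; answer radicand W^2 = 73/64
unnormalised second-form numerators: l = 3, m = 0, n = 0; L = l/sqrt(73/64), and similarly M = m/sqrt(W^2), N = n/sqrt(W^2)
H = (E*n - 2*F*m + G*l) / (2*(EG - F^2)*sqrt(W^2)); E*n - 2*F*m + G*l = 3, EG - F^2 = 73/64, so H = (96/73)/sqrt(73/64)


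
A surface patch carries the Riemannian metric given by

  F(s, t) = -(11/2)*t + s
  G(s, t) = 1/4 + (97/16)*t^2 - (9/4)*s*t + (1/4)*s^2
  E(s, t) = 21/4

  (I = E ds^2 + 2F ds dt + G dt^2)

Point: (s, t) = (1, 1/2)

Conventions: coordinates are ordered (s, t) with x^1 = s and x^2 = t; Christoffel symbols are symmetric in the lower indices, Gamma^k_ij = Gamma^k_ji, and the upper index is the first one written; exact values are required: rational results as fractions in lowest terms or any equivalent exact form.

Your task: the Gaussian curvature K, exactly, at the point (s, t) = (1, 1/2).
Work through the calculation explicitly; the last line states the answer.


E = 21/4, F = -7/4, G = 57/64, EG - F^2 = 413/256 at the point
E_s = 0, E_t = 0, F_s = 1, F_t = -11/2, G_s = -5/8, G_t = 61/16
E_tt = 0, F_st = 0, G_ss = 1/2
Evaluate Brioschi's two determinant matrices M1, M2 and divide by (EG - F^2)^2.
M1 = [[-E_tt/2 + F_st - G_ss/2, E_s/2, F_s - E_t/2], [F_t - G_s/2, E, F], [G_t/2, F, G]] = [[-1/4, 0, 1], [-83/16, 21/4, -7/4], [61/32, -7/4, 57/64]]; det M1 = -1365/1024
M2 = [[0, E_t/2, G_s/2], [E_t/2, E, F], [G_s/2, F, G]] = [[0, 0, -5/16], [0, 21/4, -7/4], [-5/16, -7/4, 57/64]]; det M2 = -525/1024
det M1 - det M2 = -105/128; K = -105/128 / (413/256)^2 = -7680/24367

Answer: K = -7680/24367


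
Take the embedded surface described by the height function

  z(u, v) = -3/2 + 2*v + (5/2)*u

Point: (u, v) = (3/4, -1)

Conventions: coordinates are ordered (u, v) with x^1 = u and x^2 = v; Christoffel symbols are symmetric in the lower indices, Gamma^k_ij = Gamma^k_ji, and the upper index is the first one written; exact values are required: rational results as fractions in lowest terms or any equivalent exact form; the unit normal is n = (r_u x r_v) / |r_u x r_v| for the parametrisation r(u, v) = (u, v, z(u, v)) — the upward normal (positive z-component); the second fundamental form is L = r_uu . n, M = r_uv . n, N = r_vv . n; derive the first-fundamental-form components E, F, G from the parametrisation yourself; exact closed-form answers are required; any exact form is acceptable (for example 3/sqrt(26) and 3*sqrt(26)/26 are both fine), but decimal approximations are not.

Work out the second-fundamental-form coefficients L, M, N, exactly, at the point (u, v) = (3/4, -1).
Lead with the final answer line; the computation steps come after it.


Answer: L = 0, M = 0, N = 0

z_u = 5/2, z_v = 2, z_uu = 0, z_uv = 0, z_vv = 0
E = 29/4, F = 5, G = 5; answer radicand W^2 = 45/4
unnormalised second-form numerators: l = 0, m = 0, n = 0; L = l/sqrt(45/4), and similarly M = m/sqrt(W^2), N = n/sqrt(W^2)


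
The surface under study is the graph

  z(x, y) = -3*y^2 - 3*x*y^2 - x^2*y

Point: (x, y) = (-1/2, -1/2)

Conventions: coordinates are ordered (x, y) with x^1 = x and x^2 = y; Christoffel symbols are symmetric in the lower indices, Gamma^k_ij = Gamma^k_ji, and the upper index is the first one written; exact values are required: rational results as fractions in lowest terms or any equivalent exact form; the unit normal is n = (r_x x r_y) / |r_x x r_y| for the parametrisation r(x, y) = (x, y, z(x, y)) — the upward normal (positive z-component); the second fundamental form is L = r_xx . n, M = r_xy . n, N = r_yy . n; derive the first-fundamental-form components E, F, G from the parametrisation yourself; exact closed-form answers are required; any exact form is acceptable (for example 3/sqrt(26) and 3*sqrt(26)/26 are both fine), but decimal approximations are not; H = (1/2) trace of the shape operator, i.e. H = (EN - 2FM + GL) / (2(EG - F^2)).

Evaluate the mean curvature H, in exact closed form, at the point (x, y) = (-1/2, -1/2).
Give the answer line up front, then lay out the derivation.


Answer: H = 59*sqrt(66)/1089

z_x = -5/4, z_y = 5/4, z_xx = 1, z_xy = 4, z_yy = -3
E = 41/16, F = -25/16, G = 41/16; answer radicand W^2 = 33/8
unnormalised second-form numerators: l = 1, m = 4, n = -3; L = l/sqrt(33/8), and similarly M = m/sqrt(W^2), N = n/sqrt(W^2)
H = (E*n - 2*F*m + G*l) / (2*(EG - F^2)*sqrt(W^2)); E*n - 2*F*m + G*l = 59/8, EG - F^2 = 33/8, so H = (59/66)/sqrt(33/8)


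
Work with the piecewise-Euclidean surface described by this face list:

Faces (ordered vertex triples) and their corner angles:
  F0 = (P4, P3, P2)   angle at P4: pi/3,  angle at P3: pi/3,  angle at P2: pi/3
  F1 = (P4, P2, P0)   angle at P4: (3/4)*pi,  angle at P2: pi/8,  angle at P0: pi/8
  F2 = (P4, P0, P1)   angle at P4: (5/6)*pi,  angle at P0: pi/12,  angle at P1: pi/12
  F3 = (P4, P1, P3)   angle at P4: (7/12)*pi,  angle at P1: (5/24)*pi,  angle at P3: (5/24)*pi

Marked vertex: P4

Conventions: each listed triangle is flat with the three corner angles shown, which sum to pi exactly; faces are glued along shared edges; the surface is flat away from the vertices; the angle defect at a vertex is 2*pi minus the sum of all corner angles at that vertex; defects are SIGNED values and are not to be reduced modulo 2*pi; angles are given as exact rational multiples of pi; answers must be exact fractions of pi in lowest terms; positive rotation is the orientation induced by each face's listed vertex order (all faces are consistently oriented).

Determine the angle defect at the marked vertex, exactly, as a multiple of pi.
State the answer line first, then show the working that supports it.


Answer: defect(P4) = -pi/2

Sum of corner angles at P4: (5/2)*pi
defect = 2*pi - (5/2)*pi


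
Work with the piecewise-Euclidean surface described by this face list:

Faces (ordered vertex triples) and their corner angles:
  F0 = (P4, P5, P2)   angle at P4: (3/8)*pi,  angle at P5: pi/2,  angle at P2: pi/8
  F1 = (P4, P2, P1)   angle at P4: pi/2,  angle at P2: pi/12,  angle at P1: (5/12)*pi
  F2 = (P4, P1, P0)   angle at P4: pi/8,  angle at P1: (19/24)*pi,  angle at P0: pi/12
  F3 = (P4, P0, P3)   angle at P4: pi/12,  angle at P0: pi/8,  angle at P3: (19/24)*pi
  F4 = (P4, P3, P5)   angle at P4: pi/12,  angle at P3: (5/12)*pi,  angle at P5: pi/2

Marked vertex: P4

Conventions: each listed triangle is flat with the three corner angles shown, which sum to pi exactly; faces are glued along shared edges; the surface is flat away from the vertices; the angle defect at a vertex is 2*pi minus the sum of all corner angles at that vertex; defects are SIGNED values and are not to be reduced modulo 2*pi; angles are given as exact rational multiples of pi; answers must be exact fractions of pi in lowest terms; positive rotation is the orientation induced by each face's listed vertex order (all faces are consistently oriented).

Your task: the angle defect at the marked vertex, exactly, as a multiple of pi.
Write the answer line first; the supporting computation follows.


Answer: defect(P4) = (5/6)*pi

Sum of corner angles at P4: (7/6)*pi
defect = 2*pi - (7/6)*pi


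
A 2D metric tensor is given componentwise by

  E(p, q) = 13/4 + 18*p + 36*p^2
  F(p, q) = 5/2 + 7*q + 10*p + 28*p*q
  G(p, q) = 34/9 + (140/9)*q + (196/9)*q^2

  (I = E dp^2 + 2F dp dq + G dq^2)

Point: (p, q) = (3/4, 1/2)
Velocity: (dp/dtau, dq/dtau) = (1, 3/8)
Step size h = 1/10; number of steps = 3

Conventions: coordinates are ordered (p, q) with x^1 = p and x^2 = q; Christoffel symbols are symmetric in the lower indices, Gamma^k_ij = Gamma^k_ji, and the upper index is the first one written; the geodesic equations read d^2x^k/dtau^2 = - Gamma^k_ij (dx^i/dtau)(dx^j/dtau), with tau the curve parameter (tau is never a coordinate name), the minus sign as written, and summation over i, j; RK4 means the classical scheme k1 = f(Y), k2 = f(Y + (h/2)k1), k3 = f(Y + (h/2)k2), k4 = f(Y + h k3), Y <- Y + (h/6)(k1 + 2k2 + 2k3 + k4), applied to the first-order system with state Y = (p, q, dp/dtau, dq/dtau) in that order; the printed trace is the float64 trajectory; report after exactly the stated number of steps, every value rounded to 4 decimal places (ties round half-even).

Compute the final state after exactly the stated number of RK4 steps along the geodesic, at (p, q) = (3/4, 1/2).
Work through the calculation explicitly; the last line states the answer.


f(Y) = (dp/dtau, dq/dtau, -Gamma^p_ij Y'^i Y'^j, -Gamma^q_ij Y'^i Y'^j) with the Gammas evaluated at the stage position; h = 0.100000; intermediate values shown to 6 dp
step 0: p = 0.7500, q = 0.5000, dp/dtau = 1.0000, dq/dtau = 0.3750
step 1:
  k1: at (p, q) = (0.750000, 0.500000), (dp/dtau, dq/dtau) = (1.000000, 0.375000); Gamma_ppp = 0.679245, Gamma_ppq = 0.000000, Gamma_pqq = 0.528302, Gamma_qpp = 0.452830, Gamma_qpq = 0.000000, Gamma_qqq = 0.352201; k1 = (1.000000, 0.375000, -0.753538, -0.502358)
  k2: at (p, q) = (0.800000, 0.518750), (dp/dtau, dq/dtau) = (0.962323, 0.349882); Gamma_ppp = 0.658563, Gamma_ppq = 0.000000, Gamma_pqq = 0.512216, Gamma_qpp = 0.427282, Gamma_qpq = 0.000000, Gamma_qqq = 0.332331; k2 = (0.962323, 0.349882, -0.672577, -0.436375)
  k3: at (p, q) = (0.798116, 0.517494), (dp/dtau, dq/dtau) = (0.966371, 0.353181); Gamma_ppp = 0.659567, Gamma_ppq = 0.000000, Gamma_pqq = 0.512997, Gamma_qpp = 0.428088, Gamma_qpq = 0.000000, Gamma_qqq = 0.332957; k3 = (0.966371, 0.353181, -0.679942, -0.441312)
  k4: at (p, q) = (0.846637, 0.535318), (dp/dtau, dq/dtau) = (0.932006, 0.330869); Gamma_ppp = 0.640478, Gamma_ppq = 0.000000, Gamma_pqq = 0.498150, Gamma_qpp = 0.405402, Gamma_qpq = 0.000000, Gamma_qqq = 0.315313; k4 = (0.932006, 0.330869, -0.610876, -0.386665)
  Y <- Y + (h/6)(k1 + 2k2 + 2k3 + k4): p = 0.8465, q = 0.5352, dp/dtau = 0.9322, dq/dtau = 0.3309
step 2:
  k1: at (p, q) = (0.846490, 0.535200), (dp/dtau, dq/dtau) = (0.932176, 0.330927); Gamma_ppp = 0.640561, Gamma_ppq = 0.000000, Gamma_pqq = 0.498214, Gamma_qpp = 0.405455, Gamma_qpq = 0.000000, Gamma_qqq = 0.315354; k1 = (0.932176, 0.330927, -0.611177, -0.386856)
  k2: at (p, q) = (0.893099, 0.551746), (dp/dtau, dq/dtau) = (0.901617, 0.311584); Gamma_ppp = 0.623221, Gamma_ppq = 0.000000, Gamma_pqq = 0.484727, Gamma_qpp = 0.385411, Gamma_qpq = 0.000000, Gamma_qqq = 0.299764; k2 = (0.901617, 0.311584, -0.553684, -0.342409)
  k3: at (p, q) = (0.891571, 0.550779), (dp/dtau, dq/dtau) = (0.904492, 0.313806); Gamma_ppp = 0.623937, Gamma_ppq = 0.000000, Gamma_pqq = 0.485284, Gamma_qpp = 0.385960, Gamma_qpq = 0.000000, Gamma_qqq = 0.300191; k3 = (0.904492, 0.313806, -0.558234, -0.345317)
  k4: at (p, q) = (0.936939, 0.566581), (dp/dtau, dq/dtau) = (0.876352, 0.296395); Gamma_ppp = 0.607822, Gamma_ppq = 0.000000, Gamma_pqq = 0.472750, Gamma_qpp = 0.367913, Gamma_qpq = 0.000000, Gamma_qqq = 0.286155; k4 = (0.876352, 0.296395, -0.508334, -0.307694)
  Y <- Y + (h/6)(k1 + 2k2 + 2k3 + k4): p = 0.9368, q = 0.5665, dp/dtau = 0.8765, dq/dtau = 0.2964
step 3:
  k1: at (p, q) = (0.936836, 0.566502), (dp/dtau, dq/dtau) = (0.876453, 0.296427); Gamma_ppp = 0.607873, Gamma_ppq = 0.000000, Gamma_pqq = 0.472790, Gamma_qpp = 0.367945, Gamma_qpq = 0.000000, Gamma_qqq = 0.286179; k1 = (0.876453, 0.296427, -0.508493, -0.307790)
  k2: at (p, q) = (0.980658, 0.581323), (dp/dtau, dq/dtau) = (0.851029, 0.281037); Gamma_ppp = 0.593066, Gamma_ppq = 0.000000, Gamma_pqq = 0.461274, Gamma_qpp = 0.351754, Gamma_qpq = 0.000000, Gamma_qqq = 0.273587; k2 = (0.851029, 0.281037, -0.465960, -0.276367)
  k3: at (p, q) = (0.979387, 0.580553), (dp/dtau, dq/dtau) = (0.853155, 0.282608); Gamma_ppp = 0.593598, Gamma_ppq = 0.000000, Gamma_pqq = 0.461687, Gamma_qpp = 0.352145, Gamma_qpq = 0.000000, Gamma_qqq = 0.273891; k3 = (0.853155, 0.282608, -0.468938, -0.278192)
  k4: at (p, q) = (1.022151, 0.594762), (dp/dtau, dq/dtau) = (0.829560, 0.268608); Gamma_ppp = 0.579754, Gamma_ppq = 0.000000, Gamma_pqq = 0.450920, Gamma_qpp = 0.337407, Gamma_qpq = 0.000000, Gamma_qqq = 0.262428; k4 = (0.829560, 0.268608, -0.431502, -0.251127)
  Y <- Y + (h/6)(k1 + 2k2 + 2k3 + k4): p = 1.0221, q = 0.5947, dp/dtau = 0.8296, dq/dtau = 0.2686

Answer: p = 1.0221, q = 0.5947, dp/dtau = 0.8296, dq/dtau = 0.2686


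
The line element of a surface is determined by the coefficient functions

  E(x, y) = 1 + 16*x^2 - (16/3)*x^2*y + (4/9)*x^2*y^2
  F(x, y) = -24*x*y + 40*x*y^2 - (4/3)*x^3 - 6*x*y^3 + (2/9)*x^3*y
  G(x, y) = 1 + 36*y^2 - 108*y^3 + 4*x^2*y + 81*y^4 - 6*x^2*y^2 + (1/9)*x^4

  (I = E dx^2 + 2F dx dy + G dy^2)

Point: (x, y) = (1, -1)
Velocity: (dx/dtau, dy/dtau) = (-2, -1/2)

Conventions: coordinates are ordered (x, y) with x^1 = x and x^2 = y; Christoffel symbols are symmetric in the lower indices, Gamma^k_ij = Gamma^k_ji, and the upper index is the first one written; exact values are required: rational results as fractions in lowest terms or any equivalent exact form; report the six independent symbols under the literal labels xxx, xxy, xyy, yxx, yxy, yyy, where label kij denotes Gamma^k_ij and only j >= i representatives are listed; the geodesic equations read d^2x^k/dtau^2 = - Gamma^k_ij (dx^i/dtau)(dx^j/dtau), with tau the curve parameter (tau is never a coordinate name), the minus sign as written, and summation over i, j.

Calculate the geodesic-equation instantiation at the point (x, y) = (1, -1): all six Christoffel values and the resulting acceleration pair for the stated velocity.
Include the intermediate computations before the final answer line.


E = 205/9, F = 616/9, G = 1945/9 at the point
E_x = 392/9, E_y = -56/9, F_x = 196/3, F_y = -1096/9, G_x = -176/9, G_y = -704
EG - F^2 = 2141/9;  g^inv = (9/2141) * [[1945/9, -616/9], [-616/9, 205/9]]
first-kind symbols [ij,l] = (1/2)(d_i g_jl + d_j g_il - d_l g_ij): [xx,x] = E_x/2 = 196/9, [xx,y] = F_x - E_y/2 = 616/9, [xy,x] = E_y/2 = -28/9, [xy,y] = G_x/2 = -88/9, [yy,x] = F_y - G_x/2 = -112, [yy,y] = G_y/2 = -352
Gamma^x_ij = (G*[ij,x] - F*[ij,y])/(EG - F^2), Gamma^y_ij = (E*[ij,y] - F*[ij,x])/(EG - F^2)
Gamma_xxx = 196/2141, Gamma_xxy = -28/2141, Gamma_xyy = -1008/2141, Gamma_yxx = 616/2141, Gamma_yxy = -88/2141, Gamma_yyy = -3168/2141
d^2x/dtau^2 = -(Gamma_xxx*(-2)^2 + 2*Gamma_xxy*(-2)*(-1/2) + Gamma_xyy*(-1/2)^2) = -476/2141
d^2y/dtau^2 = -(Gamma_yxx*(-2)^2 + 2*Gamma_yxy*(-2)*(-1/2) + Gamma_yyy*(-1/2)^2) = -1496/2141

Answer: Gamma_xxx = 196/2141, Gamma_xxy = -28/2141, Gamma_xyy = -1008/2141, Gamma_yxx = 616/2141, Gamma_yxy = -88/2141, Gamma_yyy = -3168/2141; accelerations (d^2x/dtau^2, d^2y/dtau^2) = (-476/2141, -1496/2141)


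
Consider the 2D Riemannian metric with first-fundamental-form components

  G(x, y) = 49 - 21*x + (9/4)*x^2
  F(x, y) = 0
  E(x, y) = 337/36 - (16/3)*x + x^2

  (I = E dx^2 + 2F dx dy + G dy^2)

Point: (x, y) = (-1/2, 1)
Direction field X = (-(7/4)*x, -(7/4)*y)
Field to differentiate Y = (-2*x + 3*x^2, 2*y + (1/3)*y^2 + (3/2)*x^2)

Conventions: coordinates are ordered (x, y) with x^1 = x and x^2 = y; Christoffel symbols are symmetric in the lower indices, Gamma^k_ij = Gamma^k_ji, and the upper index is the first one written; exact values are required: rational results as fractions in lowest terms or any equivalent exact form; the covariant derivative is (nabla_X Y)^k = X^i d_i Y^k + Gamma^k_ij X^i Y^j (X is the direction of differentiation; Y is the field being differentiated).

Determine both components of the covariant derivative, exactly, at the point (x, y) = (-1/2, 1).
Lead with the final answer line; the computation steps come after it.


Answer: (nabla_X Y)^x = -261877/28288, (nabla_X Y)^y = -17395/2976

E = 221/18, F = 0, G = 961/16 at the point
E_x = -19/3, E_y = 0, F_x = 0, F_y = 0, G_x = -93/4, G_y = 0
EG - F^2 = 212381/288;  g^inv = (288/212381) * [[961/16, 0], [0, 221/18]]
first-kind symbols [ij,l] = (1/2)(d_i g_jl + d_j g_il - d_l g_ij): [xx,x] = E_x/2 = -19/6, [xx,y] = F_x - E_y/2 = 0, [xy,x] = E_y/2 = 0, [xy,y] = G_x/2 = -93/8, [yy,x] = F_y - G_x/2 = 93/8, [yy,y] = G_y/2 = 0
Gamma^x_ij = (G*[ij,x] - F*[ij,y])/(EG - F^2), Gamma^y_ij = (E*[ij,y] - F*[ij,x])/(EG - F^2)
Gamma_xxx = -57/221, Gamma_xxy = 0, Gamma_xyy = 837/884, Gamma_yxx = 0, Gamma_yxy = -6/31, Gamma_yyy = 0
X = (7/8, -7/4), Y = (7/4, 65/24) at the point


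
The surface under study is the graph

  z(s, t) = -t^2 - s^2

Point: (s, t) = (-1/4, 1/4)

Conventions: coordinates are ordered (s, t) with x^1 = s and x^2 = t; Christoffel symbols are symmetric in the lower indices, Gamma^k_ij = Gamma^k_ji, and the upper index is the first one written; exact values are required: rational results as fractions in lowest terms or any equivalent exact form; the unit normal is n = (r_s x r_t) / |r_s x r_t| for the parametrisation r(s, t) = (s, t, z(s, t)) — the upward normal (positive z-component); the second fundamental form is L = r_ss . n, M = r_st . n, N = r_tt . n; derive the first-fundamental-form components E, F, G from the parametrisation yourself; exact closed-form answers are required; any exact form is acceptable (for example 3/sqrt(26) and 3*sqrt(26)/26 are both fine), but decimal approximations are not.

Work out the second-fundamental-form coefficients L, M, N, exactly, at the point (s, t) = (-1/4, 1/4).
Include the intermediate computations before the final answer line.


z_s = 1/2, z_t = -1/2, z_ss = -2, z_st = 0, z_tt = -2
E = 5/4, F = -1/4, G = 5/4; answer radicand W^2 = 3/2
unnormalised second-form numerators: l = -2, m = 0, n = -2; L = l/sqrt(3/2), and similarly M = m/sqrt(W^2), N = n/sqrt(W^2)

Answer: L = -2*sqrt(6)/3, M = 0, N = -2*sqrt(6)/3


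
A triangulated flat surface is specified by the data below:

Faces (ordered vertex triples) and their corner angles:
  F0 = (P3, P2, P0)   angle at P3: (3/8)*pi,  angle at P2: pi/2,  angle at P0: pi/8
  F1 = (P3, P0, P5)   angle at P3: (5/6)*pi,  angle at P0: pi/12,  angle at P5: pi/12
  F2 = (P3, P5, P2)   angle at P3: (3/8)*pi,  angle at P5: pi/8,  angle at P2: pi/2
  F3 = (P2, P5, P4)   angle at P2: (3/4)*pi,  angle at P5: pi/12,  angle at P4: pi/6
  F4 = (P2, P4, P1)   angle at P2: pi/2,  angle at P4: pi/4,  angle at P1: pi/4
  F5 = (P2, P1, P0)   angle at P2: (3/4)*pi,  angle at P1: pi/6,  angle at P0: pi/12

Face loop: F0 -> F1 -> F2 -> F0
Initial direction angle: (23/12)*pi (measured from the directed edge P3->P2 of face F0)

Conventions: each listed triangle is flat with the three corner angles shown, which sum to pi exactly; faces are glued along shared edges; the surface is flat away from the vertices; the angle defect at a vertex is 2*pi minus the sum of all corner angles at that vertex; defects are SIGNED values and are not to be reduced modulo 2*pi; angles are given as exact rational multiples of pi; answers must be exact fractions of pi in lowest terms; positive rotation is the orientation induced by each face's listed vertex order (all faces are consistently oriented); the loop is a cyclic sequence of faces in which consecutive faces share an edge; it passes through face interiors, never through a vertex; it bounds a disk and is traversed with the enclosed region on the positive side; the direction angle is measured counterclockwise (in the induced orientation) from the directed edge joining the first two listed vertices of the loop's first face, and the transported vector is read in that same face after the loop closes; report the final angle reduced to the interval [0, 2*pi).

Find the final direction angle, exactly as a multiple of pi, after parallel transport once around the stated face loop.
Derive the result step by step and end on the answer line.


enclosed vertex P3: corner angles sum to (19/12)*pi, defect = 2*pi - (19/12)*pi = (5/12)*pi
by Gauss-Bonnet the loop rotates the vector by the enclosed defect sum (positive orientation, mod 2*pi)
final angle = (23/12)*pi + (5/12)*pi = pi/3 (mod 2*pi)

Answer: final direction angle = pi/3


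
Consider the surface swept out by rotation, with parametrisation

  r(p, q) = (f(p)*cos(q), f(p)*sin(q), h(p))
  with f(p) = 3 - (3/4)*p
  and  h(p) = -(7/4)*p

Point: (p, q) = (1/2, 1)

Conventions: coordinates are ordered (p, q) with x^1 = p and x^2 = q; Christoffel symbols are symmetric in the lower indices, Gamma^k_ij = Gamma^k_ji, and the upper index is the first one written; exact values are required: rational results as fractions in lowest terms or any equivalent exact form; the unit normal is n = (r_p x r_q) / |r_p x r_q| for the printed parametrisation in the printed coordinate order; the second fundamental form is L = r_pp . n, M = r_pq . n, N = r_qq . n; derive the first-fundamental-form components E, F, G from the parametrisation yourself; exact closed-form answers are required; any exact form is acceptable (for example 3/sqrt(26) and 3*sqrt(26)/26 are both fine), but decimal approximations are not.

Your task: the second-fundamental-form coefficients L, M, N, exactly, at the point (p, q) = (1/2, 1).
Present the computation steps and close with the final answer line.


f = 21/8, f' = -3/4, f'' = 0, h' = -7/4, h'' = 0
E = 29/8, F = 0, G = 441/64; answer radicand W^2 = 29/8
unnormalised second-form numerators: l = 0, m = 0, n = -147/32; L = l/sqrt(29/8), and similarly M = m/sqrt(W^2), N = n/sqrt(W^2)

Answer: L = 0, M = 0, N = -147*sqrt(58)/464


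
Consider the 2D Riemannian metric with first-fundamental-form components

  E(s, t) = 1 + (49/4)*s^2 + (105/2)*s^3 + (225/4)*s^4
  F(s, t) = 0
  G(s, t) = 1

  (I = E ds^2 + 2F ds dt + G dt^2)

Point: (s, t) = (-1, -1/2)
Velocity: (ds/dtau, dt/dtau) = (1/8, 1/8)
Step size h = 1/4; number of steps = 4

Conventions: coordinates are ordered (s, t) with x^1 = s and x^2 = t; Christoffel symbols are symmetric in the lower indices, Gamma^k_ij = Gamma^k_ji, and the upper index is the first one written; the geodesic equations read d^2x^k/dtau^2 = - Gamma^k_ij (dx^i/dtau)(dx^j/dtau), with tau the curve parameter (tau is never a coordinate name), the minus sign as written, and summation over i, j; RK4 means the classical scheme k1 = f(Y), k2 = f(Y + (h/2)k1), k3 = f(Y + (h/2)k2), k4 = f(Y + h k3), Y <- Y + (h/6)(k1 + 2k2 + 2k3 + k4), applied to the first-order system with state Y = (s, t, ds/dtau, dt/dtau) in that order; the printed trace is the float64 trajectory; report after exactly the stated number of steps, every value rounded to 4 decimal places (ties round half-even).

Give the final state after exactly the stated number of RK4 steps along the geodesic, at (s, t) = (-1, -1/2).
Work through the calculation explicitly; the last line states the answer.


f(Y) = (ds/dtau, dt/dtau, -Gamma^s_ij Y'^i Y'^j, -Gamma^t_ij Y'^i Y'^j) with the Gammas evaluated at the stage position; h = 0.250000; intermediate values shown to 6 dp
step 0: s = -1.0000, t = -0.5000, ds/dtau = 0.1250, dt/dtau = 0.1250
step 1:
  k1: at (s, t) = (-1.000000, -0.500000), (ds/dtau, dt/dtau) = (0.125000, 0.125000); Gamma_sss = -2.705882, Gamma_sst = 0.000000, Gamma_stt = 0.000000, Gamma_tss = 0.000000, Gamma_tst = 0.000000, Gamma_ttt = 0.000000; k1 = (0.125000, 0.125000, 0.042279, 0.000000)
  k2: at (s, t) = (-0.984375, -0.484375), (ds/dtau, dt/dtau) = (0.130285, 0.125000); Gamma_sss = -2.758629, Gamma_sst = 0.000000, Gamma_stt = 0.000000, Gamma_tss = 0.000000, Gamma_tst = 0.000000, Gamma_ttt = 0.000000; k2 = (0.130285, 0.125000, 0.046825, 0.000000)
  k3: at (s, t) = (-0.983714, -0.484375), (ds/dtau, dt/dtau) = (0.130853, 0.125000); Gamma_sss = -2.760887, Gamma_sst = 0.000000, Gamma_stt = 0.000000, Gamma_tss = 0.000000, Gamma_tst = 0.000000, Gamma_ttt = 0.000000; k3 = (0.130853, 0.125000, 0.047273, 0.000000)
  k4: at (s, t) = (-0.967287, -0.468750), (ds/dtau, dt/dtau) = (0.136818, 0.125000); Gamma_sss = -2.817719, Gamma_sst = 0.000000, Gamma_stt = 0.000000, Gamma_tss = 0.000000, Gamma_tst = 0.000000, Gamma_ttt = 0.000000; k4 = (0.136818, 0.125000, 0.052746, 0.000000)
  Y <- Y + (h/6)(k1 + 2k2 + 2k3 + k4): s = -0.9673, t = -0.4688, ds/dtau = 0.1368, dt/dtau = 0.1250
step 2:
  k1: at (s, t) = (-0.967329, -0.468750), (ds/dtau, dt/dtau) = (0.136801, 0.125000); Gamma_sss = -2.817570, Gamma_sst = 0.000000, Gamma_stt = 0.000000, Gamma_tss = 0.000000, Gamma_tst = 0.000000, Gamma_ttt = 0.000000; k1 = (0.136801, 0.125000, 0.052729, 0.000000)
  k2: at (s, t) = (-0.950229, -0.453125), (ds/dtau, dt/dtau) = (0.143392, 0.125000); Gamma_sss = -2.878030, Gamma_sst = 0.000000, Gamma_stt = 0.000000, Gamma_tss = 0.000000, Gamma_tst = 0.000000, Gamma_ttt = 0.000000; k2 = (0.143392, 0.125000, 0.059176, 0.000000)
  k3: at (s, t) = (-0.949405, -0.453125), (ds/dtau, dt/dtau) = (0.144198, 0.125000); Gamma_sss = -2.880974, Gamma_sst = 0.000000, Gamma_stt = 0.000000, Gamma_tss = 0.000000, Gamma_tst = 0.000000, Gamma_ttt = 0.000000; k3 = (0.144198, 0.125000, 0.059904, 0.000000)
  k4: at (s, t) = (-0.931280, -0.437500), (ds/dtau, dt/dtau) = (0.151777, 0.125000); Gamma_sss = -2.946339, Gamma_sst = 0.000000, Gamma_stt = 0.000000, Gamma_tss = 0.000000, Gamma_tst = 0.000000, Gamma_ttt = 0.000000; k4 = (0.151777, 0.125000, 0.067873, 0.000000)
  Y <- Y + (h/6)(k1 + 2k2 + 2k3 + k4): s = -0.9313, t = -0.4375, ds/dtau = 0.1517, dt/dtau = 0.1250
step 3:
  k1: at (s, t) = (-0.931339, -0.437500), (ds/dtau, dt/dtau) = (0.151749, 0.125000); Gamma_sss = -2.946122, Gamma_sst = 0.000000, Gamma_stt = 0.000000, Gamma_tss = 0.000000, Gamma_tst = 0.000000, Gamma_ttt = 0.000000; k1 = (0.151749, 0.125000, 0.067843, 0.000000)
  k2: at (s, t) = (-0.912371, -0.421875), (ds/dtau, dt/dtau) = (0.160230, 0.125000); Gamma_sss = -3.015496, Gamma_sst = 0.000000, Gamma_stt = 0.000000, Gamma_tss = 0.000000, Gamma_tst = 0.000000, Gamma_ttt = 0.000000; k2 = (0.160230, 0.125000, 0.077419, 0.000000)
  k3: at (s, t) = (-0.911311, -0.421875), (ds/dtau, dt/dtau) = (0.161427, 0.125000); Gamma_sss = -3.019392, Gamma_sst = 0.000000, Gamma_stt = 0.000000, Gamma_tss = 0.000000, Gamma_tst = 0.000000, Gamma_ttt = 0.000000; k3 = (0.161427, 0.125000, 0.078681, 0.000000)
  k4: at (s, t) = (-0.890983, -0.406250), (ds/dtau, dt/dtau) = (0.171420, 0.125000); Gamma_sss = -3.094222, Gamma_sst = 0.000000, Gamma_stt = 0.000000, Gamma_tss = 0.000000, Gamma_tst = 0.000000, Gamma_ttt = 0.000000; k4 = (0.171420, 0.125000, 0.090923, 0.000000)
  Y <- Y + (h/6)(k1 + 2k2 + 2k3 + k4): s = -0.8911, t = -0.4062, ds/dtau = 0.1714, dt/dtau = 0.1250
step 4:
  k1: at (s, t) = (-0.891069, -0.406250), (ds/dtau, dt/dtau) = (0.171373, 0.125000); Gamma_sss = -3.093904, Gamma_sst = 0.000000, Gamma_stt = 0.000000, Gamma_tss = 0.000000, Gamma_tst = 0.000000, Gamma_ttt = 0.000000; k1 = (0.171373, 0.125000, 0.090864, 0.000000)
  k2: at (s, t) = (-0.869648, -0.390625), (ds/dtau, dt/dtau) = (0.182731, 0.125000); Gamma_sss = -3.172216, Gamma_sst = 0.000000, Gamma_stt = 0.000000, Gamma_tss = 0.000000, Gamma_tst = 0.000000, Gamma_ttt = 0.000000; k2 = (0.182731, 0.125000, 0.105922, 0.000000)
  k3: at (s, t) = (-0.868228, -0.390625), (ds/dtau, dt/dtau) = (0.184613, 0.125000); Gamma_sss = -3.177352, Gamma_sst = 0.000000, Gamma_stt = 0.000000, Gamma_tss = 0.000000, Gamma_tst = 0.000000, Gamma_ttt = 0.000000; k3 = (0.184613, 0.125000, 0.108291, 0.000000)
  k4: at (s, t) = (-0.844916, -0.375000), (ds/dtau, dt/dtau) = (0.198446, 0.125000); Gamma_sss = -3.259897, Gamma_sst = 0.000000, Gamma_stt = 0.000000, Gamma_tss = 0.000000, Gamma_tst = 0.000000, Gamma_ttt = 0.000000; k4 = (0.198446, 0.125000, 0.128377, 0.000000)
  Y <- Y + (h/6)(k1 + 2k2 + 2k3 + k4): s = -0.8450, t = -0.3750, ds/dtau = 0.1984, dt/dtau = 0.1250

Answer: s = -0.8450, t = -0.3750, ds/dtau = 0.1984, dt/dtau = 0.1250


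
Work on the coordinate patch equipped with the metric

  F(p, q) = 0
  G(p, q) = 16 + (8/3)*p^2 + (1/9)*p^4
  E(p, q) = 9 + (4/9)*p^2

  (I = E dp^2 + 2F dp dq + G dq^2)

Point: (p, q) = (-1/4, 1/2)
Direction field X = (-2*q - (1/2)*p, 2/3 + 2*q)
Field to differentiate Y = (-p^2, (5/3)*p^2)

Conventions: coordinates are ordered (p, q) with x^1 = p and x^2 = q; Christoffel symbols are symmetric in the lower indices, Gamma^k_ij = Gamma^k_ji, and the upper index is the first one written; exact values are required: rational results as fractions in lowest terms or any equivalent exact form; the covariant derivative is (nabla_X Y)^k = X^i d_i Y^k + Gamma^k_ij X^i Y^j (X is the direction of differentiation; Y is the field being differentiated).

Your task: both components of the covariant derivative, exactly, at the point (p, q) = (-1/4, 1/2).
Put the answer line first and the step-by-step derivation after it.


Answer: (nabla_X Y)^p = -159227/374400, (nabla_X Y)^q = 3415/4632

E = 325/36, F = 0, G = 37249/2304 at the point
E_p = -2/9, E_q = 0, F_p = 0, F_q = 0, G_p = -193/144, G_q = 0
EG - F^2 = 12105925/82944;  g^inv = (82944/12105925) * [[37249/2304, 0], [0, 325/36]]
first-kind symbols [ij,l] = (1/2)(d_i g_jl + d_j g_il - d_l g_ij): [pp,p] = E_p/2 = -1/9, [pp,q] = F_p - E_q/2 = 0, [pq,p] = E_q/2 = 0, [pq,q] = G_p/2 = -193/288, [qq,p] = F_q - G_p/2 = 193/288, [qq,q] = G_q/2 = 0
Gamma^p_ij = (G*[ij,p] - F*[ij,q])/(EG - F^2), Gamma^q_ij = (E*[ij,q] - F*[ij,p])/(EG - F^2)
Gamma_ppp = -4/325, Gamma_ppq = 0, Gamma_pqq = 193/2600, Gamma_qpp = 0, Gamma_qpq = -8/193, Gamma_qqq = 0
X = (-7/8, 5/3), Y = (-1/16, 5/48) at the point


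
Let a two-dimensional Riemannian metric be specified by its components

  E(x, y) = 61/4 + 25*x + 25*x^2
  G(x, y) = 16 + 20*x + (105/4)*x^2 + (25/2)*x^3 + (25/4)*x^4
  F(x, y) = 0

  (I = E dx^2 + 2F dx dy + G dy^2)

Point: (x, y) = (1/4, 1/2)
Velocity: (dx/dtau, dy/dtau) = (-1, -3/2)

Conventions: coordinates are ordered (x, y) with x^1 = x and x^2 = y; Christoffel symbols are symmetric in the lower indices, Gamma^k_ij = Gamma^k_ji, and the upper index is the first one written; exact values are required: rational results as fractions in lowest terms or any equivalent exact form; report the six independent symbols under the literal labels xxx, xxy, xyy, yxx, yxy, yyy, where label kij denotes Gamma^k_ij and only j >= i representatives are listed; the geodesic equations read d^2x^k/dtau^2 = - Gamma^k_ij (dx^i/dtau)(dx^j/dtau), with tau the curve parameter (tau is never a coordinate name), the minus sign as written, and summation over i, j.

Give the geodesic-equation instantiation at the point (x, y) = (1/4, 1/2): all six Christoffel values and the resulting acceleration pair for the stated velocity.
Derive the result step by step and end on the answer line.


E = 369/16, F = 0, G = 23409/1024 at the point
E_x = 75/2, E_y = 0, F_x = 0, F_y = 0, G_x = 2295/64, G_y = 0
EG - F^2 = 8637921/16384;  g^inv = (16384/8637921) * [[23409/1024, 0], [0, 369/16]]
first-kind symbols [ij,l] = (1/2)(d_i g_jl + d_j g_il - d_l g_ij): [xx,x] = E_x/2 = 75/4, [xx,y] = F_x - E_y/2 = 0, [xy,x] = E_y/2 = 0, [xy,y] = G_x/2 = 2295/128, [yy,x] = F_y - G_x/2 = -2295/128, [yy,y] = G_y/2 = 0
Gamma^x_ij = (G*[ij,x] - F*[ij,y])/(EG - F^2), Gamma^y_ij = (E*[ij,y] - F*[ij,x])/(EG - F^2)
Gamma_xxx = 100/123, Gamma_xxy = 0, Gamma_xyy = -255/328, Gamma_yxx = 0, Gamma_yxy = 40/51, Gamma_yyy = 0
d^2x/dtau^2 = -(Gamma_xxx*(-1)^2 + 2*Gamma_xxy*(-1)*(-3/2) + Gamma_xyy*(-3/2)^2) = 3685/3936
d^2y/dtau^2 = -(Gamma_yxx*(-1)^2 + 2*Gamma_yxy*(-1)*(-3/2) + Gamma_yyy*(-3/2)^2) = -40/17

Answer: Gamma_xxx = 100/123, Gamma_xxy = 0, Gamma_xyy = -255/328, Gamma_yxx = 0, Gamma_yxy = 40/51, Gamma_yyy = 0; accelerations (d^2x/dtau^2, d^2y/dtau^2) = (3685/3936, -40/17)


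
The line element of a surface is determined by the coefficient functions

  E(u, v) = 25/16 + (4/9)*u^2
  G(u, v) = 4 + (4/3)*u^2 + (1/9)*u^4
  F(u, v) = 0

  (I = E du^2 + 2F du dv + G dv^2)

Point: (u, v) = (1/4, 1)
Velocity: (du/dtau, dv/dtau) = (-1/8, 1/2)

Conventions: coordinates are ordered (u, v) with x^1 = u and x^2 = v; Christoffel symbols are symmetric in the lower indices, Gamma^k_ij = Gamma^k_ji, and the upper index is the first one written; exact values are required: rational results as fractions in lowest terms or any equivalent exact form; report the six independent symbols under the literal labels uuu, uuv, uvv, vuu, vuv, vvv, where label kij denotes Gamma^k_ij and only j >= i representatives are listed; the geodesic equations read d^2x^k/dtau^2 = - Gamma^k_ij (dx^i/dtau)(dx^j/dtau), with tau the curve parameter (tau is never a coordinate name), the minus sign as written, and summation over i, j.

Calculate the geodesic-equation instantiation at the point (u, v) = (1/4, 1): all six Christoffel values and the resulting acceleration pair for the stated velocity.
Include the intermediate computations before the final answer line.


E = 229/144, F = 0, G = 9409/2304 at the point
E_u = 2/9, E_v = 0, F_u = 0, F_v = 0, G_u = 97/144, G_v = 0
EG - F^2 = 2154661/331776;  g^inv = (331776/2154661) * [[9409/2304, 0], [0, 229/144]]
first-kind symbols [ij,l] = (1/2)(d_i g_jl + d_j g_il - d_l g_ij): [uu,u] = E_u/2 = 1/9, [uu,v] = F_u - E_v/2 = 0, [uv,u] = E_v/2 = 0, [uv,v] = G_u/2 = 97/288, [vv,u] = F_v - G_u/2 = -97/288, [vv,v] = G_v/2 = 0
Gamma^u_ij = (G*[ij,u] - F*[ij,v])/(EG - F^2), Gamma^v_ij = (E*[ij,v] - F*[ij,u])/(EG - F^2)
Gamma_uuu = 16/229, Gamma_uuv = 0, Gamma_uvv = -97/458, Gamma_vuu = 0, Gamma_vuv = 8/97, Gamma_vvv = 0
d^2u/dtau^2 = -(Gamma_uuu*(-1/8)^2 + 2*Gamma_uuv*(-1/8)*(1/2) + Gamma_uvv*(1/2)^2) = 95/1832
d^2v/dtau^2 = -(Gamma_vuu*(-1/8)^2 + 2*Gamma_vuv*(-1/8)*(1/2) + Gamma_vvv*(1/2)^2) = 1/97

Answer: Gamma_uuu = 16/229, Gamma_uuv = 0, Gamma_uvv = -97/458, Gamma_vuu = 0, Gamma_vuv = 8/97, Gamma_vvv = 0; accelerations (d^2u/dtau^2, d^2v/dtau^2) = (95/1832, 1/97)


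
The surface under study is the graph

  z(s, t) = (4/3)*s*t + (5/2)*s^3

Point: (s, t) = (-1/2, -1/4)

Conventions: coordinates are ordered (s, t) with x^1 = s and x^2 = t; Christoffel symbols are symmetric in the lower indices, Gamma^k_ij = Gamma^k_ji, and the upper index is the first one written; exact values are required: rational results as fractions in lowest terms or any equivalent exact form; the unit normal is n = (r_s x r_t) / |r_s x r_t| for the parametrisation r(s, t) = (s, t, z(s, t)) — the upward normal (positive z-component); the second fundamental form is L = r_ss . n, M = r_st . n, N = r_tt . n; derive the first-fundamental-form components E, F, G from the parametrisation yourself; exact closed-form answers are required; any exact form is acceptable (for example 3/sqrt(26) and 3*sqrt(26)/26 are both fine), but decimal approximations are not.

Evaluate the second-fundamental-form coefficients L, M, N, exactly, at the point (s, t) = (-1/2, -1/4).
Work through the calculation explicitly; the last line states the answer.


z_s = 37/24, z_t = -2/3, z_ss = -15/2, z_st = 4/3, z_tt = 0
E = 1945/576, F = -37/36, G = 13/9; answer radicand W^2 = 2201/576
unnormalised second-form numerators: l = -15/2, m = 4/3, n = 0; L = l/sqrt(2201/576), and similarly M = m/sqrt(W^2), N = n/sqrt(W^2)

Answer: L = -180*sqrt(2201)/2201, M = 32*sqrt(2201)/2201, N = 0


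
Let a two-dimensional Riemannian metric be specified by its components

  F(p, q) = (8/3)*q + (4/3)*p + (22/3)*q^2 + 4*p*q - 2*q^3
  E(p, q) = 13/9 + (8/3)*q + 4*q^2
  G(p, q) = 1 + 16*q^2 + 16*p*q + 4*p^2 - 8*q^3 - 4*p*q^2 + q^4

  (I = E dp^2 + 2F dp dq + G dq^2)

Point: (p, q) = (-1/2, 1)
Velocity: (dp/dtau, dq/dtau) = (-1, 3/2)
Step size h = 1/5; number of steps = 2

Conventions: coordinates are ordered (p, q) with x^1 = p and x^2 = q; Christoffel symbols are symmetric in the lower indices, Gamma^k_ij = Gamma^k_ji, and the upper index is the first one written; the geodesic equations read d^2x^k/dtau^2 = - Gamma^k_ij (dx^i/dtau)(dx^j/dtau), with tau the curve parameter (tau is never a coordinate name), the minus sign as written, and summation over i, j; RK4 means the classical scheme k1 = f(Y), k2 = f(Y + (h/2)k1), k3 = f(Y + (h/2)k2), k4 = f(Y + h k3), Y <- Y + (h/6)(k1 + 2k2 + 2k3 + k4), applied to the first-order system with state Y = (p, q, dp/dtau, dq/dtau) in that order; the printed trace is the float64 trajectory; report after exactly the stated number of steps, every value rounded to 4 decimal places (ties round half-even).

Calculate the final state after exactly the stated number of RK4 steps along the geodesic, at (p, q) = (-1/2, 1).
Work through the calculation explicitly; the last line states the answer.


f(Y) = (dp/dtau, dq/dtau, -Gamma^p_ij Y'^i Y'^j, -Gamma^q_ij Y'^i Y'^j) with the Gammas evaluated at the stage position; h = 0.200000; intermediate values shown to 6 dp
step 0: p = -0.5000, q = 1.0000, dp/dtau = -1.0000, dq/dtau = 1.5000
step 1:
  k1: at (p, q) = (-0.500000, 1.000000), (dp/dtau, dq/dtau) = (-1.000000, 1.500000); Gamma_ppp = 0.000000, Gamma_ppq = 0.440367, Gamma_pqq = 0.440367, Gamma_qpp = 0.000000, Gamma_qpq = 0.330275, Gamma_qqq = 0.330275; k1 = (-1.000000, 1.500000, 0.330275, 0.247706)
  k2: at (p, q) = (-0.600000, 1.150000), (dp/dtau, dq/dtau) = (-0.966972, 1.524771); Gamma_ppp = 0.000000, Gamma_ppq = 0.420294, Gamma_pqq = 0.357250, Gamma_qpp = 0.000000, Gamma_qpq = 0.294324, Gamma_qqq = 0.250175; k2 = (-0.966972, 1.524771, 0.408793, 0.286270)
  k3: at (p, q) = (-0.596697, 1.152477), (dp/dtau, dq/dtau) = (-0.959121, 1.528627); Gamma_ppp = 0.000000, Gamma_ppq = 0.418787, Gamma_pqq = 0.354931, Gamma_qpp = 0.000000, Gamma_qpq = 0.294303, Gamma_qqq = 0.249428; k3 = (-0.959121, 1.528627, 0.398630, 0.280138)
  k4: at (p, q) = (-0.691824, 1.305725), (dp/dtau, dq/dtau) = (-0.920274, 1.556028); Gamma_ppp = 0.000000, Gamma_ppq = 0.402188, Gamma_pqq = 0.279229, Gamma_qpp = 0.000000, Gamma_qpq = 0.261858, Gamma_qqq = 0.181802; k4 = (-0.920274, 1.556028, 0.475768, 0.309766)
  Y <- Y + (h/6)(k1 + 2k2 + 2k3 + k4): p = -0.6924, q = 1.3054, dp/dtau = -0.9193, dq/dtau = 1.5563
step 2:
  k1: at (p, q) = (-0.692415, 1.305427), (dp/dtau, dq/dtau) = (-0.919304, 1.556343); Gamma_ppp = 0.000000, Gamma_ppq = 0.402379, Gamma_pqq = 0.279481, Gamma_qpp = 0.000000, Gamma_qpq = 0.261835, Gamma_qqq = 0.181863; k1 = (-0.919304, 1.556343, 0.474448, 0.308731)
  k2: at (p, q) = (-0.784346, 1.461062), (dp/dtau, dq/dtau) = (-0.871859, 1.587216); Gamma_ppp = 0.000000, Gamma_ppq = 0.388762, Gamma_pqq = 0.209519, Gamma_qpp = 0.000000, Gamma_qpq = 0.231912, Gamma_qqq = 0.124986; k2 = (-0.871859, 1.587216, 0.548128, 0.326980)
  k3: at (p, q) = (-0.779601, 1.464149), (dp/dtau, dq/dtau) = (-0.864491, 1.589041); Gamma_ppp = 0.000000, Gamma_ppq = 0.387346, Gamma_pqq = 0.207560, Gamma_qpp = 0.000000, Gamma_qpq = 0.232050, Gamma_qqq = 0.124344; k3 = (-0.864491, 1.589041, 0.540104, 0.323564)
  k4: at (p, q) = (-0.865314, 1.623236), (dp/dtau, dq/dtau) = (-0.811283, 1.621056); Gamma_ppp = 0.000000, Gamma_ppq = 0.375567, Gamma_pqq = 0.141500, Gamma_qpp = 0.000000, Gamma_qpq = 0.204181, Gamma_qqq = 0.076928; k4 = (-0.811283, 1.621056, 0.616005, 0.334898)
  Y <- Y + (h/6)(k1 + 2k2 + 2k3 + k4): p = -0.8659, q = 1.6231, dp/dtau = -0.8104, dq/dtau = 1.6212

Answer: p = -0.8659, q = 1.6231, dp/dtau = -0.8104, dq/dtau = 1.6212
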